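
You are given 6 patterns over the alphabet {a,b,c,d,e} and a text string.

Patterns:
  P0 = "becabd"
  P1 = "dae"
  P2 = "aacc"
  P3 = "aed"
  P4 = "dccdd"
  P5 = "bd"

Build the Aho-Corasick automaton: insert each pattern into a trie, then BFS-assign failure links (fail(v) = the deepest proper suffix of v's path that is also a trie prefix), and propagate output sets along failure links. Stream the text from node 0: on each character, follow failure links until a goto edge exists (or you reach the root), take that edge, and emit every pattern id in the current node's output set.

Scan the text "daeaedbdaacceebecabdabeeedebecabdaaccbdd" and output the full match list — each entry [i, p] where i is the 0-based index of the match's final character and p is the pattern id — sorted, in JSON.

Build:
Trie nodes:
  0='ε' goto a→10 b→1 d→7
  1='b' goto d→20 e→2
  2='be' goto c→3
  3='bec' goto a→4
  4='beca' goto b→5
  5='becab' goto d→6
  6='becabd' goto ·  ←P0
  7='d' goto a→8 c→16
  8='da' goto e→9
  9='dae' goto ·  ←P1
  10='a' goto a→11 e→14
  11='aa' goto c→12
  12='aac' goto c→13
  13='aacc' goto ·  ←P2
  14='ae' goto d→15
  15='aed' goto ·  ←P3
  16='dc' goto c→17
  17='dcc' goto d→18
  18='dccd' goto d→19
  19='dccdd' goto ·  ←P4
  20='bd' goto ·  ←P5

Failure links (BFS by depth):
  n1('b'): parent n0 fail=0; on 'b' 0 → fail=0;  out ∅∪∅=∅
  n7('d'): parent n0 fail=0; on 'd' 0 → fail=0;  out ∅∪∅=∅
  n10('a'): parent n0 fail=0; on 'a' 0 → fail=0;  out ∅∪∅=∅
  n2('be'): parent n1 fail=0; on 'e' 0 → fail=0;  out ∅∪∅=∅
  n8('da'): parent n7 fail=0; on 'a' 0 → fail=10;  out ∅∪∅=∅
  n11('aa'): parent n10 fail=0; on 'a' 0 → fail=10;  out ∅∪∅=∅
  n14('ae'): parent n10 fail=0; on 'e' 0 → fail=0;  out ∅∪∅=∅
  n16('dc'): parent n7 fail=0; on 'c' 0 → fail=0;  out ∅∪∅=∅
  n20('bd'): parent n1 fail=0; on 'd' 0 → fail=7;  out {5}∪∅={5}
  n3('bec'): parent n2 fail=0; on 'c' 0 → fail=0;  out ∅∪∅=∅
  n9('dae'): parent n8 fail=10; on 'e' 10 → fail=14;  out {1}∪∅={1}
  n12('aac'): parent n11 fail=10; on 'c' 10→0 → fail=0;  out ∅∪∅=∅
  n15('aed'): parent n14 fail=0; on 'd' 0 → fail=7;  out {3}∪∅={3}
  n17('dcc'): parent n16 fail=0; on 'c' 0 → fail=0;  out ∅∪∅=∅
  n4('beca'): parent n3 fail=0; on 'a' 0 → fail=10;  out ∅∪∅=∅
  n13('aacc'): parent n12 fail=0; on 'c' 0 → fail=0;  out {2}∪∅={2}
  n18('dccd'): parent n17 fail=0; on 'd' 0 → fail=7;  out ∅∪∅=∅
  n5('becab'): parent n4 fail=10; on 'b' 10→0 → fail=1;  out ∅∪∅=∅
  n19('dccdd'): parent n18 fail=7; on 'd' 7→0 → fail=7;  out {4}∪∅={4}
  n6('becabd'): parent n5 fail=1; on 'd' 1 → fail=20;  out {0}∪{5}={0,5}

Text stream:
pos 0 'd': at 7
pos 1 'a': at 8
pos 2 'e': at 9  → match P1@[0:2]
pos 3 'a': at 10 (fail-walked)
pos 4 'e': at 14
pos 5 'd': at 15  → match P3@[3:5]
pos 6 'b': at 1 (fail-walked)
pos 7 'd': at 20  → match P5@[6:7]
pos 8 'a': at 8 (fail-walked)
pos 9 'a': at 11 (fail-walked)
pos 10 'c': at 12
pos 11 'c': at 13  → match P2@[8:11]
pos 12 'e': at 0 (fail-walked)
pos 13 'e': at 0
pos 14 'b': at 1
pos 15 'e': at 2
pos 16 'c': at 3
pos 17 'a': at 4
pos 18 'b': at 5
pos 19 'd': at 6  → match P0@[14:19],P5@[18:19]
pos 20 'a': at 8 (fail-walked)
pos 21 'b': at 1 (fail-walked)
pos 22 'e': at 2
pos 23 'e': at 0 (fail-walked)
pos 24 'e': at 0
pos 25 'd': at 7
pos 26 'e': at 0 (fail-walked)
pos 27 'b': at 1
pos 28 'e': at 2
pos 29 'c': at 3
pos 30 'a': at 4
pos 31 'b': at 5
pos 32 'd': at 6  → match P0@[27:32],P5@[31:32]
pos 33 'a': at 8 (fail-walked)
pos 34 'a': at 11 (fail-walked)
pos 35 'c': at 12
pos 36 'c': at 13  → match P2@[33:36]
pos 37 'b': at 1 (fail-walked)
pos 38 'd': at 20  → match P5@[37:38]
pos 39 'd': at 7 (fail-walked)

Matches: [[2,1],[5,3],[7,5],[11,2],[19,0],[19,5],[32,0],[32,5],[36,2],[38,5]]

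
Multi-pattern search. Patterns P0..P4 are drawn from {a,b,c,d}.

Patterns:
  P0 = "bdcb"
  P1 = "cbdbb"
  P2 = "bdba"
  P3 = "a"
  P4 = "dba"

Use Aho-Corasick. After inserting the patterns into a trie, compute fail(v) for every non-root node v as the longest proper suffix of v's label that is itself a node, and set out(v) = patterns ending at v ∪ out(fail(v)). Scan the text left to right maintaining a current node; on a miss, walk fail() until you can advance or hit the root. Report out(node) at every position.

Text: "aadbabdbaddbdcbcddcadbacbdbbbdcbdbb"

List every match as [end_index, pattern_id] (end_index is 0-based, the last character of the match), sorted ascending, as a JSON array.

Construct AC machine:
Trie nodes:
  0='ε' goto a→12 b→1 c→5 d→13
  1='b' goto d→2
  2='bd' goto b→10 c→3
  3='bdc' goto b→4
  4='bdcb' goto ·  ←P0
  5='c' goto b→6
  6='cb' goto d→7
  7='cbd' goto b→8
  8='cbdb' goto b→9
  9='cbdbb' goto ·  ←P1
  10='bdb' goto a→11
  11='bdba' goto ·  ←P2
  12='a' goto ·  ←P3
  13='d' goto b→14
  14='db' goto a→15
  15='dba' goto ·  ←P4

BFS fail/out derivation:
  n1('b'): parent n0 fail=0; on 'b' 0 → fail=0;  out ∅∪∅=∅
  n5('c'): parent n0 fail=0; on 'c' 0 → fail=0;  out ∅∪∅=∅
  n12('a'): parent n0 fail=0; on 'a' 0 → fail=0;  out {3}∪∅={3}
  n13('d'): parent n0 fail=0; on 'd' 0 → fail=0;  out ∅∪∅=∅
  n2('bd'): parent n1 fail=0; on 'd' 0 → fail=13;  out ∅∪∅=∅
  n6('cb'): parent n5 fail=0; on 'b' 0 → fail=1;  out ∅∪∅=∅
  n14('db'): parent n13 fail=0; on 'b' 0 → fail=1;  out ∅∪∅=∅
  n3('bdc'): parent n2 fail=13; on 'c' 13→0 → fail=5;  out ∅∪∅=∅
  n7('cbd'): parent n6 fail=1; on 'd' 1 → fail=2;  out ∅∪∅=∅
  n10('bdb'): parent n2 fail=13; on 'b' 13 → fail=14;  out ∅∪∅=∅
  n15('dba'): parent n14 fail=1; on 'a' 1→0 → fail=12;  out {4}∪{3}={3,4}
  n4('bdcb'): parent n3 fail=5; on 'b' 5 → fail=6;  out {0}∪∅={0}
  n8('cbdb'): parent n7 fail=2; on 'b' 2 → fail=10;  out ∅∪∅=∅
  n11('bdba'): parent n10 fail=14; on 'a' 14 → fail=15;  out {2}∪{3,4}={2,3,4}
  n9('cbdbb'): parent n8 fail=10; on 'b' 10→14→1→0 → fail=1;  out {1}∪∅={1}

Text stream:
i=0 'a': node 0→12  ** P3@[0:0]
i=1 'a': node 12→12 ·f  ** P3@[1:1]
i=2 'd': node 12→13 ·f
i=3 'b': node 13→14
i=4 'a': node 14→15  ** P3@[4:4],P4@[2:4]
i=5 'b': node 15→1 ·f
i=6 'd': node 1→2
i=7 'b': node 2→10
i=8 'a': node 10→11  ** P2@[5:8],P3@[8:8],P4@[6:8]
i=9 'd': node 11→13 ·f
i=10 'd': node 13→13 ·f
i=11 'b': node 13→14
i=12 'd': node 14→2 ·f
i=13 'c': node 2→3
i=14 'b': node 3→4  ** P0@[11:14]
i=15 'c': node 4→5 ·f
i=16 'd': node 5→13 ·f
i=17 'd': node 13→13 ·f
i=18 'c': node 13→5 ·f
i=19 'a': node 5→12 ·f  ** P3@[19:19]
i=20 'd': node 12→13 ·f
i=21 'b': node 13→14
i=22 'a': node 14→15  ** P3@[22:22],P4@[20:22]
i=23 'c': node 15→5 ·f
i=24 'b': node 5→6
i=25 'd': node 6→7
i=26 'b': node 7→8
i=27 'b': node 8→9  ** P1@[23:27]
i=28 'b': node 9→1 ·f
i=29 'd': node 1→2
i=30 'c': node 2→3
i=31 'b': node 3→4  ** P0@[28:31]
i=32 'd': node 4→7 ·f
i=33 'b': node 7→8
i=34 'b': node 8→9  ** P1@[30:34]

Result: [[0,3],[1,3],[4,3],[4,4],[8,2],[8,3],[8,4],[14,0],[19,3],[22,3],[22,4],[27,1],[31,0],[34,1]]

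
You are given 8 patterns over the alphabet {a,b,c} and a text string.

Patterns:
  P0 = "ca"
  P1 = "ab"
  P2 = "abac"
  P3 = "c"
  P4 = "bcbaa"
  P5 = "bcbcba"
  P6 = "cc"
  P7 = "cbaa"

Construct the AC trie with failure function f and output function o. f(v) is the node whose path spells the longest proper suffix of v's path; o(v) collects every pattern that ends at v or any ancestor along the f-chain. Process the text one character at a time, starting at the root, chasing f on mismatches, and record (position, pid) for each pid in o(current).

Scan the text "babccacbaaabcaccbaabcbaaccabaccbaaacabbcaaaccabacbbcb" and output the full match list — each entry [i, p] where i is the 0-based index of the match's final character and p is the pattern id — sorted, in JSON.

Build automaton:
Trie nodes:
  0='ε' goto a→3 b→7 c→1
  1='c' goto a→2 b→16 c→15  [P3 ends]
  2='ca' goto ·  [P0 ends]
  3='a' goto b→4
  4='ab' goto a→5  [P1 ends]
  5='aba' goto c→6
  6='abac' goto ·  [P2 ends]
  7='b' goto c→8
  8='bc' goto b→9
  9='bcb' goto a→10 c→12
  10='bcba' goto a→11
  11='bcbaa' goto ·  [P4 ends]
  12='bcbc' goto b→13
  13='bcbcb' goto a→14
  14='bcbcba' goto ·  [P5 ends]
  15='cc' goto ·  [P6 ends]
  16='cb' goto a→17
  17='cba' goto a→18
  18='cbaa' goto ·  [P7 ends]

Failure links (BFS by depth):
  n1('c'): parent n0 fail=0; on 'c' 0 → fail=0;  out {3}∪∅={3}
  n3('a'): parent n0 fail=0; on 'a' 0 → fail=0;  out ∅∪∅=∅
  n7('b'): parent n0 fail=0; on 'b' 0 → fail=0;  out ∅∪∅=∅
  n2('ca'): parent n1 fail=0; on 'a' 0 → fail=3;  out {0}∪∅={0}
  n4('ab'): parent n3 fail=0; on 'b' 0 → fail=7;  out {1}∪∅={1}
  n8('bc'): parent n7 fail=0; on 'c' 0 → fail=1;  out ∅∪{3}={3}
  n15('cc'): parent n1 fail=0; on 'c' 0 → fail=1;  out {6}∪{3}={3,6}
  n16('cb'): parent n1 fail=0; on 'b' 0 → fail=7;  out ∅∪∅=∅
  n5('aba'): parent n4 fail=7; on 'a' 7→0 → fail=3;  out ∅∪∅=∅
  n9('bcb'): parent n8 fail=1; on 'b' 1 → fail=16;  out ∅∪∅=∅
  n17('cba'): parent n16 fail=7; on 'a' 7→0 → fail=3;  out ∅∪∅=∅
  n6('abac'): parent n5 fail=3; on 'c' 3→0 → fail=1;  out {2}∪{3}={2,3}
  n10('bcba'): parent n9 fail=16; on 'a' 16 → fail=17;  out ∅∪∅=∅
  n12('bcbc'): parent n9 fail=16; on 'c' 16→7 → fail=8;  out ∅∪{3}={3}
  n18('cbaa'): parent n17 fail=3; on 'a' 3→0 → fail=3;  out {7}∪∅={7}
  n11('bcbaa'): parent n10 fail=17; on 'a' 17 → fail=18;  out {4}∪{7}={4,7}
  n13('bcbcb'): parent n12 fail=8; on 'b' 8 → fail=9;  out ∅∪∅=∅
  n14('bcbcba'): parent n13 fail=9; on 'a' 9 → fail=10;  out {5}∪∅={5}

Text stream:
[0] read 'b'  n0⇒n7
[1] read 'a'  n7⇒n3 (fail-walked)
[2] read 'b'  n3⇒n4  emit P1@[1:2]
[3] read 'c'  n4⇒n8 (fail-walked)  emit P3@[3:3]
[4] read 'c'  n8⇒n15 (fail-walked)  emit P3@[4:4],P6@[3:4]
[5] read 'a'  n15⇒n2 (fail-walked)  emit P0@[4:5]
[6] read 'c'  n2⇒n1 (fail-walked)  emit P3@[6:6]
[7] read 'b'  n1⇒n16
[8] read 'a'  n16⇒n17
[9] read 'a'  n17⇒n18  emit P7@[6:9]
[10] read 'a'  n18⇒n3 (fail-walked)
[11] read 'b'  n3⇒n4  emit P1@[10:11]
[12] read 'c'  n4⇒n8 (fail-walked)  emit P3@[12:12]
[13] read 'a'  n8⇒n2 (fail-walked)  emit P0@[12:13]
[14] read 'c'  n2⇒n1 (fail-walked)  emit P3@[14:14]
[15] read 'c'  n1⇒n15  emit P3@[15:15],P6@[14:15]
[16] read 'b'  n15⇒n16 (fail-walked)
[17] read 'a'  n16⇒n17
[18] read 'a'  n17⇒n18  emit P7@[15:18]
[19] read 'b'  n18⇒n4 (fail-walked)  emit P1@[18:19]
[20] read 'c'  n4⇒n8 (fail-walked)  emit P3@[20:20]
[21] read 'b'  n8⇒n9
[22] read 'a'  n9⇒n10
[23] read 'a'  n10⇒n11  emit P4@[19:23],P7@[20:23]
[24] read 'c'  n11⇒n1 (fail-walked)  emit P3@[24:24]
[25] read 'c'  n1⇒n15  emit P3@[25:25],P6@[24:25]
[26] read 'a'  n15⇒n2 (fail-walked)  emit P0@[25:26]
[27] read 'b'  n2⇒n4 (fail-walked)  emit P1@[26:27]
[28] read 'a'  n4⇒n5
[29] read 'c'  n5⇒n6  emit P2@[26:29],P3@[29:29]
[30] read 'c'  n6⇒n15 (fail-walked)  emit P3@[30:30],P6@[29:30]
[31] read 'b'  n15⇒n16 (fail-walked)
[32] read 'a'  n16⇒n17
[33] read 'a'  n17⇒n18  emit P7@[30:33]
[34] read 'a'  n18⇒n3 (fail-walked)
[35] read 'c'  n3⇒n1 (fail-walked)  emit P3@[35:35]
[36] read 'a'  n1⇒n2  emit P0@[35:36]
[37] read 'b'  n2⇒n4 (fail-walked)  emit P1@[36:37]
[38] read 'b'  n4⇒n7 (fail-walked)
[39] read 'c'  n7⇒n8  emit P3@[39:39]
[40] read 'a'  n8⇒n2 (fail-walked)  emit P0@[39:40]
[41] read 'a'  n2⇒n3 (fail-walked)
[42] read 'a'  n3⇒n3 (fail-walked)
[43] read 'c'  n3⇒n1 (fail-walked)  emit P3@[43:43]
[44] read 'c'  n1⇒n15  emit P3@[44:44],P6@[43:44]
[45] read 'a'  n15⇒n2 (fail-walked)  emit P0@[44:45]
[46] read 'b'  n2⇒n4 (fail-walked)  emit P1@[45:46]
[47] read 'a'  n4⇒n5
[48] read 'c'  n5⇒n6  emit P2@[45:48],P3@[48:48]
[49] read 'b'  n6⇒n16 (fail-walked)
[50] read 'b'  n16⇒n7 (fail-walked)
[51] read 'c'  n7⇒n8  emit P3@[51:51]
[52] read 'b'  n8⇒n9

All matches (sorted): [[2,1],[3,3],[4,3],[4,6],[5,0],[6,3],[9,7],[11,1],[12,3],[13,0],[14,3],[15,3],[15,6],[18,7],[19,1],[20,3],[23,4],[23,7],[24,3],[25,3],[25,6],[26,0],[27,1],[29,2],[29,3],[30,3],[30,6],[33,7],[35,3],[36,0],[37,1],[39,3],[40,0],[43,3],[44,3],[44,6],[45,0],[46,1],[48,2],[48,3],[51,3]]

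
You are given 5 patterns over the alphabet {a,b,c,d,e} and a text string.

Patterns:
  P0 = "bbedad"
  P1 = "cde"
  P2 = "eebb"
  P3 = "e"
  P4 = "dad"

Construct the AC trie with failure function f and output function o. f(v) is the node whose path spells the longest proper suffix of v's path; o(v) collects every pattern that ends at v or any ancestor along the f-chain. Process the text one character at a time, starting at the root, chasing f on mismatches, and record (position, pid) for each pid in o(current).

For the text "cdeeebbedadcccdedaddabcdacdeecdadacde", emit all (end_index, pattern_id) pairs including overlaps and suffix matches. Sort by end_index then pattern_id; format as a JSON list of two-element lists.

Build automaton:
Trie nodes:
  n0 'ε': b→1 c→7 d→14 e→10
  n1 'b': b→2
  n2 'bb': e→3
  n3 'bbe': d→4
  n4 'bbed': a→5
  n5 'bbeda': d→6
  n6 'bbedad': ·  [P0 ends]
  n7 'c': d→8
  n8 'cd': e→9
  n9 'cde': ·  [P1 ends]
  n10 'e': e→11  [P3 ends]
  n11 'ee': b→12
  n12 'eeb': b→13
  n13 'eebb': ·  [P2 ends]
  n14 'd': a→15
  n15 'da': d→16
  n16 'dad': ·  [P4 ends]

BFS fail/out derivation:
  n1('b'): parent n0 fail=0; on 'b' 0 → fail=0;  out ∅∪∅=∅
  n7('c'): parent n0 fail=0; on 'c' 0 → fail=0;  out ∅∪∅=∅
  n10('e'): parent n0 fail=0; on 'e' 0 → fail=0;  out {3}∪∅={3}
  n14('d'): parent n0 fail=0; on 'd' 0 → fail=0;  out ∅∪∅=∅
  n2('bb'): parent n1 fail=0; on 'b' 0 → fail=1;  out ∅∪∅=∅
  n8('cd'): parent n7 fail=0; on 'd' 0 → fail=14;  out ∅∪∅=∅
  n11('ee'): parent n10 fail=0; on 'e' 0 → fail=10;  out ∅∪{3}={3}
  n15('da'): parent n14 fail=0; on 'a' 0 → fail=0;  out ∅∪∅=∅
  n3('bbe'): parent n2 fail=1; on 'e' 1→0 → fail=10;  out ∅∪{3}={3}
  n9('cde'): parent n8 fail=14; on 'e' 14→0 → fail=10;  out {1}∪{3}={1,3}
  n12('eeb'): parent n11 fail=10; on 'b' 10→0 → fail=1;  out ∅∪∅=∅
  n16('dad'): parent n15 fail=0; on 'd' 0 → fail=14;  out {4}∪∅={4}
  n4('bbed'): parent n3 fail=10; on 'd' 10→0 → fail=14;  out ∅∪∅=∅
  n13('eebb'): parent n12 fail=1; on 'b' 1 → fail=2;  out {2}∪∅={2}
  n5('bbeda'): parent n4 fail=14; on 'a' 14 → fail=15;  out ∅∪∅=∅
  n6('bbedad'): parent n5 fail=15; on 'd' 15 → fail=16;  out {0}∪{4}={0,4}

Text stream:
[0] read 'c'  n0⇒n7
[1] read 'd'  n7⇒n8
[2] read 'e'  n8⇒n9  emit P1@[0:2],P3@[2:2]
[3] read 'e'  n9⇒n11 (fail-walked)  emit P3@[3:3]
[4] read 'e'  n11⇒n11 (fail-walked)  emit P3@[4:4]
[5] read 'b'  n11⇒n12
[6] read 'b'  n12⇒n13  emit P2@[3:6]
[7] read 'e'  n13⇒n3 (fail-walked)  emit P3@[7:7]
[8] read 'd'  n3⇒n4
[9] read 'a'  n4⇒n5
[10] read 'd'  n5⇒n6  emit P0@[5:10],P4@[8:10]
[11] read 'c'  n6⇒n7 (fail-walked)
[12] read 'c'  n7⇒n7 (fail-walked)
[13] read 'c'  n7⇒n7 (fail-walked)
[14] read 'd'  n7⇒n8
[15] read 'e'  n8⇒n9  emit P1@[13:15],P3@[15:15]
[16] read 'd'  n9⇒n14 (fail-walked)
[17] read 'a'  n14⇒n15
[18] read 'd'  n15⇒n16  emit P4@[16:18]
[19] read 'd'  n16⇒n14 (fail-walked)
[20] read 'a'  n14⇒n15
[21] read 'b'  n15⇒n1 (fail-walked)
[22] read 'c'  n1⇒n7 (fail-walked)
[23] read 'd'  n7⇒n8
[24] read 'a'  n8⇒n15 (fail-walked)
[25] read 'c'  n15⇒n7 (fail-walked)
[26] read 'd'  n7⇒n8
[27] read 'e'  n8⇒n9  emit P1@[25:27],P3@[27:27]
[28] read 'e'  n9⇒n11 (fail-walked)  emit P3@[28:28]
[29] read 'c'  n11⇒n7 (fail-walked)
[30] read 'd'  n7⇒n8
[31] read 'a'  n8⇒n15 (fail-walked)
[32] read 'd'  n15⇒n16  emit P4@[30:32]
[33] read 'a'  n16⇒n15 (fail-walked)
[34] read 'c'  n15⇒n7 (fail-walked)
[35] read 'd'  n7⇒n8
[36] read 'e'  n8⇒n9  emit P1@[34:36],P3@[36:36]

All matches (sorted): [[2,1],[2,3],[3,3],[4,3],[6,2],[7,3],[10,0],[10,4],[15,1],[15,3],[18,4],[27,1],[27,3],[28,3],[32,4],[36,1],[36,3]]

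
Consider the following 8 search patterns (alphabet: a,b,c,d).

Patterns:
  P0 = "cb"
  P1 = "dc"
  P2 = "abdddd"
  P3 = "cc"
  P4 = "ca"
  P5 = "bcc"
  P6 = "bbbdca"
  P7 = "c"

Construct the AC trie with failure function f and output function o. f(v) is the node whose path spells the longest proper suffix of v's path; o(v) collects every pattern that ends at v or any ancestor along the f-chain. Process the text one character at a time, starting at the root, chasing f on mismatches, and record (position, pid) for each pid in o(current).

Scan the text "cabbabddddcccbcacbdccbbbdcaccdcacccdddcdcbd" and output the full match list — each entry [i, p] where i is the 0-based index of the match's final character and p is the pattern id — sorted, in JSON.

Build automaton:
Trie (insert patterns):
  n0 'ε': a→5 b→13 c→1 d→3
  n1 'c': a→12 b→2 c→11  ←P7
  n2 'cb': ·  ←P0
  n3 'd': c→4
  n4 'dc': ·  ←P1
  n5 'a': b→6
  n6 'ab': d→7
  n7 'abd': d→8
  n8 'abdd': d→9
  n9 'abddd': d→10
  n10 'abdddd': ·  ←P2
  n11 'cc': ·  ←P3
  n12 'ca': ·  ←P4
  n13 'b': b→16 c→14
  n14 'bc': c→15
  n15 'bcc': ·  ←P5
  n16 'bb': b→17
  n17 'bbb': d→18
  n18 'bbbd': c→19
  n19 'bbbdc': a→20
  n20 'bbbdca': ·  ←P6

BFS fail/out derivation:
  n1('c'): parent n0 fail=0; on 'c' 0 → fail=0;  out {7}∪∅={7}
  n3('d'): parent n0 fail=0; on 'd' 0 → fail=0;  out ∅∪∅=∅
  n5('a'): parent n0 fail=0; on 'a' 0 → fail=0;  out ∅∪∅=∅
  n13('b'): parent n0 fail=0; on 'b' 0 → fail=0;  out ∅∪∅=∅
  n2('cb'): parent n1 fail=0; on 'b' 0 → fail=13;  out {0}∪∅={0}
  n4('dc'): parent n3 fail=0; on 'c' 0 → fail=1;  out {1}∪{7}={1,7}
  n6('ab'): parent n5 fail=0; on 'b' 0 → fail=13;  out ∅∪∅=∅
  n11('cc'): parent n1 fail=0; on 'c' 0 → fail=1;  out {3}∪{7}={3,7}
  n12('ca'): parent n1 fail=0; on 'a' 0 → fail=5;  out {4}∪∅={4}
  n14('bc'): parent n13 fail=0; on 'c' 0 → fail=1;  out ∅∪{7}={7}
  n16('bb'): parent n13 fail=0; on 'b' 0 → fail=13;  out ∅∪∅=∅
  n7('abd'): parent n6 fail=13; on 'd' 13→0 → fail=3;  out ∅∪∅=∅
  n15('bcc'): parent n14 fail=1; on 'c' 1 → fail=11;  out {5}∪{3,7}={3,5,7}
  n17('bbb'): parent n16 fail=13; on 'b' 13 → fail=16;  out ∅∪∅=∅
  n8('abdd'): parent n7 fail=3; on 'd' 3→0 → fail=3;  out ∅∪∅=∅
  n18('bbbd'): parent n17 fail=16; on 'd' 16→13→0 → fail=3;  out ∅∪∅=∅
  n9('abddd'): parent n8 fail=3; on 'd' 3→0 → fail=3;  out ∅∪∅=∅
  n19('bbbdc'): parent n18 fail=3; on 'c' 3 → fail=4;  out ∅∪{1,7}={1,7}
  n10('abdddd'): parent n9 fail=3; on 'd' 3→0 → fail=3;  out {2}∪∅={2}
  n20('bbbdca'): parent n19 fail=4; on 'a' 4→1 → fail=12;  out {6}∪{4}={4,6}

Run:
pos 0 'c': at 1  ** P7@[0:0]
pos 1 'a': at 12  ** P4@[0:1]
pos 2 'b': at 6 (via fail)
pos 3 'b': at 16 (via fail)
pos 4 'a': at 5 (via fail)
pos 5 'b': at 6
pos 6 'd': at 7
pos 7 'd': at 8
pos 8 'd': at 9
pos 9 'd': at 10  ** P2@[4:9]
pos 10 'c': at 4 (via fail)  ** P1@[9:10],P7@[10:10]
pos 11 'c': at 11 (via fail)  ** P3@[10:11],P7@[11:11]
pos 12 'c': at 11 (via fail)  ** P3@[11:12],P7@[12:12]
pos 13 'b': at 2 (via fail)  ** P0@[12:13]
pos 14 'c': at 14 (via fail)  ** P7@[14:14]
pos 15 'a': at 12 (via fail)  ** P4@[14:15]
pos 16 'c': at 1 (via fail)  ** P7@[16:16]
pos 17 'b': at 2  ** P0@[16:17]
pos 18 'd': at 3 (via fail)
pos 19 'c': at 4  ** P1@[18:19],P7@[19:19]
pos 20 'c': at 11 (via fail)  ** P3@[19:20],P7@[20:20]
pos 21 'b': at 2 (via fail)  ** P0@[20:21]
pos 22 'b': at 16 (via fail)
pos 23 'b': at 17
pos 24 'd': at 18
pos 25 'c': at 19  ** P1@[24:25],P7@[25:25]
pos 26 'a': at 20  ** P4@[25:26],P6@[21:26]
pos 27 'c': at 1 (via fail)  ** P7@[27:27]
pos 28 'c': at 11  ** P3@[27:28],P7@[28:28]
pos 29 'd': at 3 (via fail)
pos 30 'c': at 4  ** P1@[29:30],P7@[30:30]
pos 31 'a': at 12 (via fail)  ** P4@[30:31]
pos 32 'c': at 1 (via fail)  ** P7@[32:32]
pos 33 'c': at 11  ** P3@[32:33],P7@[33:33]
pos 34 'c': at 11 (via fail)  ** P3@[33:34],P7@[34:34]
pos 35 'd': at 3 (via fail)
pos 36 'd': at 3 (via fail)
pos 37 'd': at 3 (via fail)
pos 38 'c': at 4  ** P1@[37:38],P7@[38:38]
pos 39 'd': at 3 (via fail)
pos 40 'c': at 4  ** P1@[39:40],P7@[40:40]
pos 41 'b': at 2 (via fail)  ** P0@[40:41]
pos 42 'd': at 3 (via fail)

All matches (sorted): [[0,7],[1,4],[9,2],[10,1],[10,7],[11,3],[11,7],[12,3],[12,7],[13,0],[14,7],[15,4],[16,7],[17,0],[19,1],[19,7],[20,3],[20,7],[21,0],[25,1],[25,7],[26,4],[26,6],[27,7],[28,3],[28,7],[30,1],[30,7],[31,4],[32,7],[33,3],[33,7],[34,3],[34,7],[38,1],[38,7],[40,1],[40,7],[41,0]]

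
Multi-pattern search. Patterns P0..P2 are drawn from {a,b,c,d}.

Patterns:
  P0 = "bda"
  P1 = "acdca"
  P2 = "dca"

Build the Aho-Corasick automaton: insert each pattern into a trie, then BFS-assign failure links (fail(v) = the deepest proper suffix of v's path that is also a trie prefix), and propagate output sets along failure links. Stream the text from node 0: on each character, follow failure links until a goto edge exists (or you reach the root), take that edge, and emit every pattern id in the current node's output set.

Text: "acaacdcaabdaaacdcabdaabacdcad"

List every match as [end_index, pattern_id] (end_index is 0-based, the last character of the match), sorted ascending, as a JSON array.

Construct AC machine:
Trie (insert patterns):
  n0 'ε': a→4 b→1 d→9
  n1 'b': d→2
  n2 'bd': a→3
  n3 'bda': ·  [P0 ends]
  n4 'a': c→5
  n5 'ac': d→6
  n6 'acd': c→7
  n7 'acdc': a→8
  n8 'acdca': ·  [P1 ends]
  n9 'd': c→10
  n10 'dc': a→11
  n11 'dca': ·  [P2 ends]

Failure links (BFS by depth):
  fail(1) 'b': from fail(0)=0 chase 'b': 0 ⇒ 0;  out=∅∪out(0)=∅
  fail(4) 'a': from fail(0)=0 chase 'a': 0 ⇒ 0;  out=∅∪out(0)=∅
  fail(9) 'd': from fail(0)=0 chase 'd': 0 ⇒ 0;  out=∅∪out(0)=∅
  fail(2) 'bd': from fail(1)=0 chase 'd': 0 ⇒ 9;  out=∅∪out(9)=∅
  fail(5) 'ac': from fail(4)=0 chase 'c': 0 ⇒ 0;  out=∅∪out(0)=∅
  fail(10) 'dc': from fail(9)=0 chase 'c': 0 ⇒ 0;  out=∅∪out(0)=∅
  fail(3) 'bda': from fail(2)=9 chase 'a': 9→0 ⇒ 4;  out={0}∪out(4)={0}
  fail(6) 'acd': from fail(5)=0 chase 'd': 0 ⇒ 9;  out=∅∪out(9)=∅
  fail(11) 'dca': from fail(10)=0 chase 'a': 0 ⇒ 4;  out={2}∪out(4)={2}
  fail(7) 'acdc': from fail(6)=9 chase 'c': 9 ⇒ 10;  out=∅∪out(10)=∅
  fail(8) 'acdca': from fail(7)=10 chase 'a': 10 ⇒ 11;  out={1}∪out(11)={1,2}

Scan:
i=0 'a': node 0→4
i=1 'c': node 4→5
i=2 'a': node 5→4 (via fail)
i=3 'a': node 4→4 (via fail)
i=4 'c': node 4→5
i=5 'd': node 5→6
i=6 'c': node 6→7
i=7 'a': node 7→8  ** P1@[3:7],P2@[5:7]
i=8 'a': node 8→4 (via fail)
i=9 'b': node 4→1 (via fail)
i=10 'd': node 1→2
i=11 'a': node 2→3  ** P0@[9:11]
i=12 'a': node 3→4 (via fail)
i=13 'a': node 4→4 (via fail)
i=14 'c': node 4→5
i=15 'd': node 5→6
i=16 'c': node 6→7
i=17 'a': node 7→8  ** P1@[13:17],P2@[15:17]
i=18 'b': node 8→1 (via fail)
i=19 'd': node 1→2
i=20 'a': node 2→3  ** P0@[18:20]
i=21 'a': node 3→4 (via fail)
i=22 'b': node 4→1 (via fail)
i=23 'a': node 1→4 (via fail)
i=24 'c': node 4→5
i=25 'd': node 5→6
i=26 'c': node 6→7
i=27 'a': node 7→8  ** P1@[23:27],P2@[25:27]
i=28 'd': node 8→9 (via fail)

Matches: [[7,1],[7,2],[11,0],[17,1],[17,2],[20,0],[27,1],[27,2]]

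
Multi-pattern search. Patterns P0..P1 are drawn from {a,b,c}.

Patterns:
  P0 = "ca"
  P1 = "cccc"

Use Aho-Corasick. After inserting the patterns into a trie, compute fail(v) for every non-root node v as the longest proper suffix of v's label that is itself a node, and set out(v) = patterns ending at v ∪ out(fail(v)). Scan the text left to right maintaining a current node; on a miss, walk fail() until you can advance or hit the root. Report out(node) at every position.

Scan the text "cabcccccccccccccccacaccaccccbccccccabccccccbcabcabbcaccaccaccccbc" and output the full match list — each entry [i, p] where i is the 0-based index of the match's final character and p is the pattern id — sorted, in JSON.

Build:
Trie (insert patterns):
  0='ε' goto c→1
  1='c' goto a→2 c→3
  2='ca' goto ·  ←P0
  3='cc' goto c→4
  4='ccc' goto c→5
  5='cccc' goto ·  ←P1

Failure links (BFS by depth):
  n1('c'): parent n0 fail=0; on 'c' 0 → fail=0;  out ∅∪∅=∅
  n2('ca'): parent n1 fail=0; on 'a' 0 → fail=0;  out {0}∪∅={0}
  n3('cc'): parent n1 fail=0; on 'c' 0 → fail=1;  out ∅∪∅=∅
  n4('ccc'): parent n3 fail=1; on 'c' 1 → fail=3;  out ∅∪∅=∅
  n5('cccc'): parent n4 fail=3; on 'c' 3 → fail=4;  out {1}∪∅={1}

Scan:
[0] read 'c'  n0⇒n1
[1] read 'a'  n1⇒n2  ** P0@[0:1]
[2] read 'b'  n2⇒n0 ·f
[3] read 'c'  n0⇒n1
[4] read 'c'  n1⇒n3
[5] read 'c'  n3⇒n4
[6] read 'c'  n4⇒n5  ** P1@[3:6]
[7] read 'c'  n5⇒n5 ·f  ** P1@[4:7]
[8] read 'c'  n5⇒n5 ·f  ** P1@[5:8]
[9] read 'c'  n5⇒n5 ·f  ** P1@[6:9]
[10] read 'c'  n5⇒n5 ·f  ** P1@[7:10]
[11] read 'c'  n5⇒n5 ·f  ** P1@[8:11]
[12] read 'c'  n5⇒n5 ·f  ** P1@[9:12]
[13] read 'c'  n5⇒n5 ·f  ** P1@[10:13]
[14] read 'c'  n5⇒n5 ·f  ** P1@[11:14]
[15] read 'c'  n5⇒n5 ·f  ** P1@[12:15]
[16] read 'c'  n5⇒n5 ·f  ** P1@[13:16]
[17] read 'c'  n5⇒n5 ·f  ** P1@[14:17]
[18] read 'a'  n5⇒n2 ·f  ** P0@[17:18]
[19] read 'c'  n2⇒n1 ·f
[20] read 'a'  n1⇒n2  ** P0@[19:20]
[21] read 'c'  n2⇒n1 ·f
[22] read 'c'  n1⇒n3
[23] read 'a'  n3⇒n2 ·f  ** P0@[22:23]
[24] read 'c'  n2⇒n1 ·f
[25] read 'c'  n1⇒n3
[26] read 'c'  n3⇒n4
[27] read 'c'  n4⇒n5  ** P1@[24:27]
[28] read 'b'  n5⇒n0 ·f
[29] read 'c'  n0⇒n1
[30] read 'c'  n1⇒n3
[31] read 'c'  n3⇒n4
[32] read 'c'  n4⇒n5  ** P1@[29:32]
[33] read 'c'  n5⇒n5 ·f  ** P1@[30:33]
[34] read 'c'  n5⇒n5 ·f  ** P1@[31:34]
[35] read 'a'  n5⇒n2 ·f  ** P0@[34:35]
[36] read 'b'  n2⇒n0 ·f
[37] read 'c'  n0⇒n1
[38] read 'c'  n1⇒n3
[39] read 'c'  n3⇒n4
[40] read 'c'  n4⇒n5  ** P1@[37:40]
[41] read 'c'  n5⇒n5 ·f  ** P1@[38:41]
[42] read 'c'  n5⇒n5 ·f  ** P1@[39:42]
[43] read 'b'  n5⇒n0 ·f
[44] read 'c'  n0⇒n1
[45] read 'a'  n1⇒n2  ** P0@[44:45]
[46] read 'b'  n2⇒n0 ·f
[47] read 'c'  n0⇒n1
[48] read 'a'  n1⇒n2  ** P0@[47:48]
[49] read 'b'  n2⇒n0 ·f
[50] read 'b'  n0⇒n0
[51] read 'c'  n0⇒n1
[52] read 'a'  n1⇒n2  ** P0@[51:52]
[53] read 'c'  n2⇒n1 ·f
[54] read 'c'  n1⇒n3
[55] read 'a'  n3⇒n2 ·f  ** P0@[54:55]
[56] read 'c'  n2⇒n1 ·f
[57] read 'c'  n1⇒n3
[58] read 'a'  n3⇒n2 ·f  ** P0@[57:58]
[59] read 'c'  n2⇒n1 ·f
[60] read 'c'  n1⇒n3
[61] read 'c'  n3⇒n4
[62] read 'c'  n4⇒n5  ** P1@[59:62]
[63] read 'b'  n5⇒n0 ·f
[64] read 'c'  n0⇒n1

Result: [[1,0],[6,1],[7,1],[8,1],[9,1],[10,1],[11,1],[12,1],[13,1],[14,1],[15,1],[16,1],[17,1],[18,0],[20,0],[23,0],[27,1],[32,1],[33,1],[34,1],[35,0],[40,1],[41,1],[42,1],[45,0],[48,0],[52,0],[55,0],[58,0],[62,1]]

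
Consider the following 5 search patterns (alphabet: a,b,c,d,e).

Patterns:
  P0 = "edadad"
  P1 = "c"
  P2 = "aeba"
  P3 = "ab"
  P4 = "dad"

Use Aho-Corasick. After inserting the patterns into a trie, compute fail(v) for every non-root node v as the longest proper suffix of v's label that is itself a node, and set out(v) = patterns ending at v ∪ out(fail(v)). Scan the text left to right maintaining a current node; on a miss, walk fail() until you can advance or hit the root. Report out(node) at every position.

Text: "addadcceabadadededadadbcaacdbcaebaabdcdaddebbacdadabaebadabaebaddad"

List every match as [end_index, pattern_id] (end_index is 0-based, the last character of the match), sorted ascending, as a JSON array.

Build automaton:
Trie (insert patterns):
  n0 'ε': a→8 c→7 d→13 e→1
  n1 'e': d→2
  n2 'ed': a→3
  n3 'eda': d→4
  n4 'edad': a→5
  n5 'edada': d→6
  n6 'edadad': ·  [P0 ends]
  n7 'c': ·  [P1 ends]
  n8 'a': b→12 e→9
  n9 'ae': b→10
  n10 'aeb': a→11
  n11 'aeba': ·  [P2 ends]
  n12 'ab': ·  [P3 ends]
  n13 'd': a→14
  n14 'da': d→15
  n15 'dad': ·  [P4 ends]

Failure links (BFS by depth):
  fail(1) 'e': from fail(0)=0 chase 'e': 0 ⇒ 0;  out=∅∪out(0)=∅
  fail(7) 'c': from fail(0)=0 chase 'c': 0 ⇒ 0;  out={1}∪out(0)={1}
  fail(8) 'a': from fail(0)=0 chase 'a': 0 ⇒ 0;  out=∅∪out(0)=∅
  fail(13) 'd': from fail(0)=0 chase 'd': 0 ⇒ 0;  out=∅∪out(0)=∅
  fail(2) 'ed': from fail(1)=0 chase 'd': 0 ⇒ 13;  out=∅∪out(13)=∅
  fail(9) 'ae': from fail(8)=0 chase 'e': 0 ⇒ 1;  out=∅∪out(1)=∅
  fail(12) 'ab': from fail(8)=0 chase 'b': 0 ⇒ 0;  out={3}∪out(0)={3}
  fail(14) 'da': from fail(13)=0 chase 'a': 0 ⇒ 8;  out=∅∪out(8)=∅
  fail(3) 'eda': from fail(2)=13 chase 'a': 13 ⇒ 14;  out=∅∪out(14)=∅
  fail(10) 'aeb': from fail(9)=1 chase 'b': 1→0 ⇒ 0;  out=∅∪out(0)=∅
  fail(15) 'dad': from fail(14)=8 chase 'd': 8→0 ⇒ 13;  out={4}∪out(13)={4}
  fail(4) 'edad': from fail(3)=14 chase 'd': 14 ⇒ 15;  out=∅∪out(15)={4}
  fail(11) 'aeba': from fail(10)=0 chase 'a': 0 ⇒ 8;  out={2}∪out(8)={2}
  fail(5) 'edada': from fail(4)=15 chase 'a': 15→13 ⇒ 14;  out=∅∪out(14)=∅
  fail(6) 'edadad': from fail(5)=14 chase 'd': 14 ⇒ 15;  out={0}∪out(15)={0,4}

Scan:
i=0 'a': node 0→8
i=1 'd': node 8→13 (fail-walked)
i=2 'd': node 13→13 (fail-walked)
i=3 'a': node 13→14
i=4 'd': node 14→15  → match P4@[2:4]
i=5 'c': node 15→7 (fail-walked)  → match P1@[5:5]
i=6 'c': node 7→7 (fail-walked)  → match P1@[6:6]
i=7 'e': node 7→1 (fail-walked)
i=8 'a': node 1→8 (fail-walked)
i=9 'b': node 8→12  → match P3@[8:9]
i=10 'a': node 12→8 (fail-walked)
i=11 'd': node 8→13 (fail-walked)
i=12 'a': node 13→14
i=13 'd': node 14→15  → match P4@[11:13]
i=14 'e': node 15→1 (fail-walked)
i=15 'd': node 1→2
i=16 'e': node 2→1 (fail-walked)
i=17 'd': node 1→2
i=18 'a': node 2→3
i=19 'd': node 3→4  → match P4@[17:19]
i=20 'a': node 4→5
i=21 'd': node 5→6  → match P0@[16:21],P4@[19:21]
i=22 'b': node 6→0 (fail-walked)
i=23 'c': node 0→7  → match P1@[23:23]
i=24 'a': node 7→8 (fail-walked)
i=25 'a': node 8→8 (fail-walked)
i=26 'c': node 8→7 (fail-walked)  → match P1@[26:26]
i=27 'd': node 7→13 (fail-walked)
i=28 'b': node 13→0 (fail-walked)
i=29 'c': node 0→7  → match P1@[29:29]
i=30 'a': node 7→8 (fail-walked)
i=31 'e': node 8→9
i=32 'b': node 9→10
i=33 'a': node 10→11  → match P2@[30:33]
i=34 'a': node 11→8 (fail-walked)
i=35 'b': node 8→12  → match P3@[34:35]
i=36 'd': node 12→13 (fail-walked)
i=37 'c': node 13→7 (fail-walked)  → match P1@[37:37]
i=38 'd': node 7→13 (fail-walked)
i=39 'a': node 13→14
i=40 'd': node 14→15  → match P4@[38:40]
i=41 'd': node 15→13 (fail-walked)
i=42 'e': node 13→1 (fail-walked)
i=43 'b': node 1→0 (fail-walked)
i=44 'b': node 0→0
i=45 'a': node 0→8
i=46 'c': node 8→7 (fail-walked)  → match P1@[46:46]
i=47 'd': node 7→13 (fail-walked)
i=48 'a': node 13→14
i=49 'd': node 14→15  → match P4@[47:49]
i=50 'a': node 15→14 (fail-walked)
i=51 'b': node 14→12 (fail-walked)  → match P3@[50:51]
i=52 'a': node 12→8 (fail-walked)
i=53 'e': node 8→9
i=54 'b': node 9→10
i=55 'a': node 10→11  → match P2@[52:55]
i=56 'd': node 11→13 (fail-walked)
i=57 'a': node 13→14
i=58 'b': node 14→12 (fail-walked)  → match P3@[57:58]
i=59 'a': node 12→8 (fail-walked)
i=60 'e': node 8→9
i=61 'b': node 9→10
i=62 'a': node 10→11  → match P2@[59:62]
i=63 'd': node 11→13 (fail-walked)
i=64 'd': node 13→13 (fail-walked)
i=65 'a': node 13→14
i=66 'd': node 14→15  → match P4@[64:66]

All matches (sorted): [[4,4],[5,1],[6,1],[9,3],[13,4],[19,4],[21,0],[21,4],[23,1],[26,1],[29,1],[33,2],[35,3],[37,1],[40,4],[46,1],[49,4],[51,3],[55,2],[58,3],[62,2],[66,4]]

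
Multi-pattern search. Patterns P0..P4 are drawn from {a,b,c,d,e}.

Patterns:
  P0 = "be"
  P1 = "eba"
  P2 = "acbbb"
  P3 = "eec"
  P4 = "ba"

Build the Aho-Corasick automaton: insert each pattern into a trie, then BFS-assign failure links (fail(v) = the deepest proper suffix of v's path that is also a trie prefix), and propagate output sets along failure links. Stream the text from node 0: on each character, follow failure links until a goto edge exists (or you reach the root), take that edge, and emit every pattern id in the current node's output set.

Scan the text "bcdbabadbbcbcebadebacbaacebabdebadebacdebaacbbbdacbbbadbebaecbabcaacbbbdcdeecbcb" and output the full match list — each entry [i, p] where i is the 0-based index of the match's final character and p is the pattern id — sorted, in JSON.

Build:
Trie (insert patterns):
  n0 'ε': a→6 b→1 e→3
  n1 'b': a→13 e→2
  n2 'be': ·  ←P0
  n3 'e': b→4 e→11
  n4 'eb': a→5
  n5 'eba': ·  ←P1
  n6 'a': c→7
  n7 'ac': b→8
  n8 'acb': b→9
  n9 'acbb': b→10
  n10 'acbbb': ·  ←P2
  n11 'ee': c→12
  n12 'eec': ·  ←P3
  n13 'ba': ·  ←P4

Failure links (BFS by depth):
  fail(1) 'b': from fail(0)=0 chase 'b': 0 ⇒ 0;  out=∅∪out(0)=∅
  fail(3) 'e': from fail(0)=0 chase 'e': 0 ⇒ 0;  out=∅∪out(0)=∅
  fail(6) 'a': from fail(0)=0 chase 'a': 0 ⇒ 0;  out=∅∪out(0)=∅
  fail(2) 'be': from fail(1)=0 chase 'e': 0 ⇒ 3;  out={0}∪out(3)={0}
  fail(4) 'eb': from fail(3)=0 chase 'b': 0 ⇒ 1;  out=∅∪out(1)=∅
  fail(7) 'ac': from fail(6)=0 chase 'c': 0 ⇒ 0;  out=∅∪out(0)=∅
  fail(11) 'ee': from fail(3)=0 chase 'e': 0 ⇒ 3;  out=∅∪out(3)=∅
  fail(13) 'ba': from fail(1)=0 chase 'a': 0 ⇒ 6;  out={4}∪out(6)={4}
  fail(5) 'eba': from fail(4)=1 chase 'a': 1 ⇒ 13;  out={1}∪out(13)={1,4}
  fail(8) 'acb': from fail(7)=0 chase 'b': 0 ⇒ 1;  out=∅∪out(1)=∅
  fail(12) 'eec': from fail(11)=3 chase 'c': 3→0 ⇒ 0;  out={3}∪out(0)={3}
  fail(9) 'acbb': from fail(8)=1 chase 'b': 1→0 ⇒ 1;  out=∅∪out(1)=∅
  fail(10) 'acbbb': from fail(9)=1 chase 'b': 1→0 ⇒ 1;  out={2}∪out(1)={2}

Scan:
[0] read 'b'  n0⇒n1
[1] read 'c'  n1⇒n0 (via fail)
[2] read 'd'  n0⇒n0
[3] read 'b'  n0⇒n1
[4] read 'a'  n1⇒n13  → match P4@[3:4]
[5] read 'b'  n13⇒n1 (via fail)
[6] read 'a'  n1⇒n13  → match P4@[5:6]
[7] read 'd'  n13⇒n0 (via fail)
[8] read 'b'  n0⇒n1
[9] read 'b'  n1⇒n1 (via fail)
[10] read 'c'  n1⇒n0 (via fail)
[11] read 'b'  n0⇒n1
[12] read 'c'  n1⇒n0 (via fail)
[13] read 'e'  n0⇒n3
[14] read 'b'  n3⇒n4
[15] read 'a'  n4⇒n5  → match P1@[13:15],P4@[14:15]
[16] read 'd'  n5⇒n0 (via fail)
[17] read 'e'  n0⇒n3
[18] read 'b'  n3⇒n4
[19] read 'a'  n4⇒n5  → match P1@[17:19],P4@[18:19]
[20] read 'c'  n5⇒n7 (via fail)
[21] read 'b'  n7⇒n8
[22] read 'a'  n8⇒n13 (via fail)  → match P4@[21:22]
[23] read 'a'  n13⇒n6 (via fail)
[24] read 'c'  n6⇒n7
[25] read 'e'  n7⇒n3 (via fail)
[26] read 'b'  n3⇒n4
[27] read 'a'  n4⇒n5  → match P1@[25:27],P4@[26:27]
[28] read 'b'  n5⇒n1 (via fail)
[29] read 'd'  n1⇒n0 (via fail)
[30] read 'e'  n0⇒n3
[31] read 'b'  n3⇒n4
[32] read 'a'  n4⇒n5  → match P1@[30:32],P4@[31:32]
[33] read 'd'  n5⇒n0 (via fail)
[34] read 'e'  n0⇒n3
[35] read 'b'  n3⇒n4
[36] read 'a'  n4⇒n5  → match P1@[34:36],P4@[35:36]
[37] read 'c'  n5⇒n7 (via fail)
[38] read 'd'  n7⇒n0 (via fail)
[39] read 'e'  n0⇒n3
[40] read 'b'  n3⇒n4
[41] read 'a'  n4⇒n5  → match P1@[39:41],P4@[40:41]
[42] read 'a'  n5⇒n6 (via fail)
[43] read 'c'  n6⇒n7
[44] read 'b'  n7⇒n8
[45] read 'b'  n8⇒n9
[46] read 'b'  n9⇒n10  → match P2@[42:46]
[47] read 'd'  n10⇒n0 (via fail)
[48] read 'a'  n0⇒n6
[49] read 'c'  n6⇒n7
[50] read 'b'  n7⇒n8
[51] read 'b'  n8⇒n9
[52] read 'b'  n9⇒n10  → match P2@[48:52]
[53] read 'a'  n10⇒n13 (via fail)  → match P4@[52:53]
[54] read 'd'  n13⇒n0 (via fail)
[55] read 'b'  n0⇒n1
[56] read 'e'  n1⇒n2  → match P0@[55:56]
[57] read 'b'  n2⇒n4 (via fail)
[58] read 'a'  n4⇒n5  → match P1@[56:58],P4@[57:58]
[59] read 'e'  n5⇒n3 (via fail)
[60] read 'c'  n3⇒n0 (via fail)
[61] read 'b'  n0⇒n1
[62] read 'a'  n1⇒n13  → match P4@[61:62]
[63] read 'b'  n13⇒n1 (via fail)
[64] read 'c'  n1⇒n0 (via fail)
[65] read 'a'  n0⇒n6
[66] read 'a'  n6⇒n6 (via fail)
[67] read 'c'  n6⇒n7
[68] read 'b'  n7⇒n8
[69] read 'b'  n8⇒n9
[70] read 'b'  n9⇒n10  → match P2@[66:70]
[71] read 'd'  n10⇒n0 (via fail)
[72] read 'c'  n0⇒n0
[73] read 'd'  n0⇒n0
[74] read 'e'  n0⇒n3
[75] read 'e'  n3⇒n11
[76] read 'c'  n11⇒n12  → match P3@[74:76]
[77] read 'b'  n12⇒n1 (via fail)
[78] read 'c'  n1⇒n0 (via fail)
[79] read 'b'  n0⇒n1

All matches (sorted): [[4,4],[6,4],[15,1],[15,4],[19,1],[19,4],[22,4],[27,1],[27,4],[32,1],[32,4],[36,1],[36,4],[41,1],[41,4],[46,2],[52,2],[53,4],[56,0],[58,1],[58,4],[62,4],[70,2],[76,3]]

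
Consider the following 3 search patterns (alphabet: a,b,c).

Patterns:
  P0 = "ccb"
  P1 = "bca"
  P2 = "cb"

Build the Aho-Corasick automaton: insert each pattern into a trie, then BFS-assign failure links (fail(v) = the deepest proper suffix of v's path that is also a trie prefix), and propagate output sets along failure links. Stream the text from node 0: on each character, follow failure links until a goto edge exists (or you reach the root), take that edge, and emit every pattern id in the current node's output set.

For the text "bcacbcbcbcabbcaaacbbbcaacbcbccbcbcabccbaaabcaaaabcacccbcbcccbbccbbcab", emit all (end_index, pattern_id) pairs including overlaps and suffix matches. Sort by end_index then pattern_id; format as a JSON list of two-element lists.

Build:
Trie (insert patterns):
  0='ε' goto b→4 c→1
  1='c' goto b→7 c→2
  2='cc' goto b→3
  3='ccb' goto ·  [P0 ends]
  4='b' goto c→5
  5='bc' goto a→6
  6='bca' goto ·  [P1 ends]
  7='cb' goto ·  [P2 ends]

Failure links (BFS by depth):
  fail(1) 'c': from fail(0)=0 chase 'c': 0 ⇒ 0;  out=∅∪out(0)=∅
  fail(4) 'b': from fail(0)=0 chase 'b': 0 ⇒ 0;  out=∅∪out(0)=∅
  fail(2) 'cc': from fail(1)=0 chase 'c': 0 ⇒ 1;  out=∅∪out(1)=∅
  fail(5) 'bc': from fail(4)=0 chase 'c': 0 ⇒ 1;  out=∅∪out(1)=∅
  fail(7) 'cb': from fail(1)=0 chase 'b': 0 ⇒ 4;  out={2}∪out(4)={2}
  fail(3) 'ccb': from fail(2)=1 chase 'b': 1 ⇒ 7;  out={0}∪out(7)={0,2}
  fail(6) 'bca': from fail(5)=1 chase 'a': 1→0 ⇒ 0;  out={1}∪out(0)={1}

Run:
[0] read 'b'  n0⇒n4
[1] read 'c'  n4⇒n5
[2] read 'a'  n5⇒n6  emit P1@[0:2]
[3] read 'c'  n6⇒n1 (fail-walked)
[4] read 'b'  n1⇒n7  emit P2@[3:4]
[5] read 'c'  n7⇒n5 (fail-walked)
[6] read 'b'  n5⇒n7 (fail-walked)  emit P2@[5:6]
[7] read 'c'  n7⇒n5 (fail-walked)
[8] read 'b'  n5⇒n7 (fail-walked)  emit P2@[7:8]
[9] read 'c'  n7⇒n5 (fail-walked)
[10] read 'a'  n5⇒n6  emit P1@[8:10]
[11] read 'b'  n6⇒n4 (fail-walked)
[12] read 'b'  n4⇒n4 (fail-walked)
[13] read 'c'  n4⇒n5
[14] read 'a'  n5⇒n6  emit P1@[12:14]
[15] read 'a'  n6⇒n0 (fail-walked)
[16] read 'a'  n0⇒n0
[17] read 'c'  n0⇒n1
[18] read 'b'  n1⇒n7  emit P2@[17:18]
[19] read 'b'  n7⇒n4 (fail-walked)
[20] read 'b'  n4⇒n4 (fail-walked)
[21] read 'c'  n4⇒n5
[22] read 'a'  n5⇒n6  emit P1@[20:22]
[23] read 'a'  n6⇒n0 (fail-walked)
[24] read 'c'  n0⇒n1
[25] read 'b'  n1⇒n7  emit P2@[24:25]
[26] read 'c'  n7⇒n5 (fail-walked)
[27] read 'b'  n5⇒n7 (fail-walked)  emit P2@[26:27]
[28] read 'c'  n7⇒n5 (fail-walked)
[29] read 'c'  n5⇒n2 (fail-walked)
[30] read 'b'  n2⇒n3  emit P0@[28:30],P2@[29:30]
[31] read 'c'  n3⇒n5 (fail-walked)
[32] read 'b'  n5⇒n7 (fail-walked)  emit P2@[31:32]
[33] read 'c'  n7⇒n5 (fail-walked)
[34] read 'a'  n5⇒n6  emit P1@[32:34]
[35] read 'b'  n6⇒n4 (fail-walked)
[36] read 'c'  n4⇒n5
[37] read 'c'  n5⇒n2 (fail-walked)
[38] read 'b'  n2⇒n3  emit P0@[36:38],P2@[37:38]
[39] read 'a'  n3⇒n0 (fail-walked)
[40] read 'a'  n0⇒n0
[41] read 'a'  n0⇒n0
[42] read 'b'  n0⇒n4
[43] read 'c'  n4⇒n5
[44] read 'a'  n5⇒n6  emit P1@[42:44]
[45] read 'a'  n6⇒n0 (fail-walked)
[46] read 'a'  n0⇒n0
[47] read 'a'  n0⇒n0
[48] read 'b'  n0⇒n4
[49] read 'c'  n4⇒n5
[50] read 'a'  n5⇒n6  emit P1@[48:50]
[51] read 'c'  n6⇒n1 (fail-walked)
[52] read 'c'  n1⇒n2
[53] read 'c'  n2⇒n2 (fail-walked)
[54] read 'b'  n2⇒n3  emit P0@[52:54],P2@[53:54]
[55] read 'c'  n3⇒n5 (fail-walked)
[56] read 'b'  n5⇒n7 (fail-walked)  emit P2@[55:56]
[57] read 'c'  n7⇒n5 (fail-walked)
[58] read 'c'  n5⇒n2 (fail-walked)
[59] read 'c'  n2⇒n2 (fail-walked)
[60] read 'b'  n2⇒n3  emit P0@[58:60],P2@[59:60]
[61] read 'b'  n3⇒n4 (fail-walked)
[62] read 'c'  n4⇒n5
[63] read 'c'  n5⇒n2 (fail-walked)
[64] read 'b'  n2⇒n3  emit P0@[62:64],P2@[63:64]
[65] read 'b'  n3⇒n4 (fail-walked)
[66] read 'c'  n4⇒n5
[67] read 'a'  n5⇒n6  emit P1@[65:67]
[68] read 'b'  n6⇒n4 (fail-walked)

Result: [[2,1],[4,2],[6,2],[8,2],[10,1],[14,1],[18,2],[22,1],[25,2],[27,2],[30,0],[30,2],[32,2],[34,1],[38,0],[38,2],[44,1],[50,1],[54,0],[54,2],[56,2],[60,0],[60,2],[64,0],[64,2],[67,1]]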